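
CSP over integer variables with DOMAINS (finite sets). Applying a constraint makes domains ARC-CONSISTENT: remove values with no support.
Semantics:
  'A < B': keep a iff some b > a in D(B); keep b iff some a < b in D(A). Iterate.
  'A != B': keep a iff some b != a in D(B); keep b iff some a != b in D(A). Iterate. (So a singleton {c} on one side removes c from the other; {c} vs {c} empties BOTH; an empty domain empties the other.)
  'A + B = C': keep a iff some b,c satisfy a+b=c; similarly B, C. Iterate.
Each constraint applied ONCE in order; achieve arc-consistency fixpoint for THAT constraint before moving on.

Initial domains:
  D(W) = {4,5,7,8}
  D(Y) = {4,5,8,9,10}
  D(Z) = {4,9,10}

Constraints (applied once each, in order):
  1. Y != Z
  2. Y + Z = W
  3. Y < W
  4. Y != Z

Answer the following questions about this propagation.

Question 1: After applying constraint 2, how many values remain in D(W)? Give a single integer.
Constraint 1 (Y != Z) on D(Y)={4,5,8,9,10} D(Z)={4,9,10}: no change
Constraint 2 (Y + Z = W) on D(Y)={4,5,8,9,10} D(Z)={4,9,10} D(W)={4,5,7,8}: Y {4,5,8,9,10}->{4}; Z {4,9,10}->{4}; W {4,5,7,8}->{8}
So after constraint 2: D(W)={8}, size = 1

Answer: 1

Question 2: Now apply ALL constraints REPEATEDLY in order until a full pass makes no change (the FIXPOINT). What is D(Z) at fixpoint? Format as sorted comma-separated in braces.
pass 0 (initial): D(Z)={4,9,10}
pass 1: W {4,5,7,8}->{8}; Y {4,5,8,9,10}->{}; Z {4,9,10}->{}
pass 2: W {8}->{}
pass 3: no change
Fixpoint after 3 passes: D(Z) = {}

Answer: {}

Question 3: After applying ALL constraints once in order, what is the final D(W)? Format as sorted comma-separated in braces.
Constraint 1 (Y != Z) on D(Y)={4,5,8,9,10} D(Z)={4,9,10}: no change
Constraint 2 (Y + Z = W) on D(Y)={4,5,8,9,10} D(Z)={4,9,10} D(W)={4,5,7,8}: Y {4,5,8,9,10}->{4}; Z {4,9,10}->{4}; W {4,5,7,8}->{8}
Constraint 3 (Y < W) on D(Y)={4} D(W)={8}: no change
Constraint 4 (Y != Z) on D(Y)={4} D(Z)={4}: Y {4}->{}; Z {4}->{}
So after all 4 constraints: D(W) = {8}

Answer: {8}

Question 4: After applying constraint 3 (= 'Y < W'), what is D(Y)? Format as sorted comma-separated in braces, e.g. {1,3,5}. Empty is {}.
Constraint 1 (Y != Z) on D(Y)={4,5,8,9,10} D(Z)={4,9,10}: no change
Constraint 2 (Y + Z = W) on D(Y)={4,5,8,9,10} D(Z)={4,9,10} D(W)={4,5,7,8}: Y {4,5,8,9,10}->{4}; Z {4,9,10}->{4}; W {4,5,7,8}->{8}
Constraint 3 (Y < W) on D(Y)={4} D(W)={8}: no change
So after constraint 3: D(Y) = {4}

Answer: {4}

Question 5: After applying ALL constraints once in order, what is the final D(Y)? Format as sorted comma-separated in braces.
Constraint 1 (Y != Z) on D(Y)={4,5,8,9,10} D(Z)={4,9,10}: no change
Constraint 2 (Y + Z = W) on D(Y)={4,5,8,9,10} D(Z)={4,9,10} D(W)={4,5,7,8}: Y {4,5,8,9,10}->{4}; Z {4,9,10}->{4}; W {4,5,7,8}->{8}
Constraint 3 (Y < W) on D(Y)={4} D(W)={8}: no change
Constraint 4 (Y != Z) on D(Y)={4} D(Z)={4}: Y {4}->{}; Z {4}->{}
So after all 4 constraints: D(Y) = {}

Answer: {}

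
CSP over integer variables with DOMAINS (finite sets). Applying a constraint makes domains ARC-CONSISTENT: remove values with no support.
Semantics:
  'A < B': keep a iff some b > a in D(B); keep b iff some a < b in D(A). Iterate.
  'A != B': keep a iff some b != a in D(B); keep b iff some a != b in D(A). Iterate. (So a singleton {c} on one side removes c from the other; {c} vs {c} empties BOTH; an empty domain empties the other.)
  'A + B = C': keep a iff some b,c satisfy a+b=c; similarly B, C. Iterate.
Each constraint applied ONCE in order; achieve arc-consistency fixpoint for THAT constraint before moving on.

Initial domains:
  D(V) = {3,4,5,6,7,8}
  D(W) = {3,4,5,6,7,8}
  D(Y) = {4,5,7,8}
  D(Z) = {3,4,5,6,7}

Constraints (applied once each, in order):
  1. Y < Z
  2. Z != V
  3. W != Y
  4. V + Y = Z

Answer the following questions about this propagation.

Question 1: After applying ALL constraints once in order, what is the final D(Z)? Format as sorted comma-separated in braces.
Answer: {7}

Derivation:
Constraint 1 (Y < Z) on D(Y)={4,5,7,8} D(Z)={3,4,5,6,7}: Y {4,5,7,8}->{4,5}; Z {3,4,5,6,7}->{5,6,7}
Constraint 2 (Z != V) on D(Z)={5,6,7} D(V)={3,4,5,6,7,8}: no change
Constraint 3 (W != Y) on D(W)={3,4,5,6,7,8} D(Y)={4,5}: no change
Constraint 4 (V + Y = Z) on D(V)={3,4,5,6,7,8} D(Y)={4,5} D(Z)={5,6,7}: V {3,4,5,6,7,8}->{3}; Y {4,5}->{4}; Z {5,6,7}->{7}
So after all 4 constraints: D(Z) = {7}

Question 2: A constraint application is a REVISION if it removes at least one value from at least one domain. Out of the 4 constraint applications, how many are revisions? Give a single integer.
Answer: 2

Derivation:
Constraint 1 (Y < Z) on D(Y)={4,5,7,8} D(Z)={3,4,5,6,7}: Y {4,5,7,8}->{4,5}; Z {3,4,5,6,7}->{5,6,7} => REVISION
Constraint 2 (Z != V) on D(Z)={5,6,7} D(V)={3,4,5,6,7,8}: no change => not a revision
Constraint 3 (W != Y) on D(W)={3,4,5,6,7,8} D(Y)={4,5}: no change => not a revision
Constraint 4 (V + Y = Z) on D(V)={3,4,5,6,7,8} D(Y)={4,5} D(Z)={5,6,7}: V {3,4,5,6,7,8}->{3}; Y {4,5}->{4}; Z {5,6,7}->{7} => REVISION
Total revisions = 2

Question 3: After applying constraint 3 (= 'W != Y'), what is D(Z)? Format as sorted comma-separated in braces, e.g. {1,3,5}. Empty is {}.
Constraint 1 (Y < Z) on D(Y)={4,5,7,8} D(Z)={3,4,5,6,7}: Y {4,5,7,8}->{4,5}; Z {3,4,5,6,7}->{5,6,7}
Constraint 2 (Z != V) on D(Z)={5,6,7} D(V)={3,4,5,6,7,8}: no change
Constraint 3 (W != Y) on D(W)={3,4,5,6,7,8} D(Y)={4,5}: no change
So after constraint 3: D(Z) = {5,6,7}

Answer: {5,6,7}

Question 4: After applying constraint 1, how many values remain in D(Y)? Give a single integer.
Answer: 2

Derivation:
Constraint 1 (Y < Z) on D(Y)={4,5,7,8} D(Z)={3,4,5,6,7}: Y {4,5,7,8}->{4,5}; Z {3,4,5,6,7}->{5,6,7}
So after constraint 1: D(Y)={4,5}, size = 2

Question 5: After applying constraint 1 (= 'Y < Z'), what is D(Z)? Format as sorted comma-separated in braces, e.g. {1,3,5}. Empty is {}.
Constraint 1 (Y < Z) on D(Y)={4,5,7,8} D(Z)={3,4,5,6,7}: Y {4,5,7,8}->{4,5}; Z {3,4,5,6,7}->{5,6,7}
So after constraint 1: D(Z) = {5,6,7}

Answer: {5,6,7}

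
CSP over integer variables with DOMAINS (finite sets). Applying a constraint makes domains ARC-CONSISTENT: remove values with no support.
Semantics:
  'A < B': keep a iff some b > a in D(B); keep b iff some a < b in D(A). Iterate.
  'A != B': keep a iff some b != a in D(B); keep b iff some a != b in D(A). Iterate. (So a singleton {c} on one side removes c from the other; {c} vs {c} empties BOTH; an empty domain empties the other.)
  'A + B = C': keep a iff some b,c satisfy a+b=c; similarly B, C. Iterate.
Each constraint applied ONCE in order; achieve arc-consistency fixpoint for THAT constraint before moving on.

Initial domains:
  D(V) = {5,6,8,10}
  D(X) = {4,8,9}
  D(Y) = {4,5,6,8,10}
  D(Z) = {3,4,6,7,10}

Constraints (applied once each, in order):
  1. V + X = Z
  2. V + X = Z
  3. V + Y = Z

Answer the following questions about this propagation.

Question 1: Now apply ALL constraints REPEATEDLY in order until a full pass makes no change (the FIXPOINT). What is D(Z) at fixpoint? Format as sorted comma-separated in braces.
pass 0 (initial): D(Z)={3,4,6,7,10}
pass 1: V {5,6,8,10}->{6}; X {4,8,9}->{4}; Y {4,5,6,8,10}->{4}; Z {3,4,6,7,10}->{10}
pass 2: no change
Fixpoint after 2 passes: D(Z) = {10}

Answer: {10}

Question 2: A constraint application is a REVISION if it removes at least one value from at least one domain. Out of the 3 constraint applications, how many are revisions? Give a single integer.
Constraint 1 (V + X = Z) on D(V)={5,6,8,10} D(X)={4,8,9} D(Z)={3,4,6,7,10}: V {5,6,8,10}->{6}; X {4,8,9}->{4}; Z {3,4,6,7,10}->{10} => REVISION
Constraint 2 (V + X = Z) on D(V)={6} D(X)={4} D(Z)={10}: no change => not a revision
Constraint 3 (V + Y = Z) on D(V)={6} D(Y)={4,5,6,8,10} D(Z)={10}: Y {4,5,6,8,10}->{4} => REVISION
Total revisions = 2

Answer: 2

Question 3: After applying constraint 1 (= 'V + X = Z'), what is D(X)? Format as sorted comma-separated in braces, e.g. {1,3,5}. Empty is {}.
Constraint 1 (V + X = Z) on D(V)={5,6,8,10} D(X)={4,8,9} D(Z)={3,4,6,7,10}: V {5,6,8,10}->{6}; X {4,8,9}->{4}; Z {3,4,6,7,10}->{10}
So after constraint 1: D(X) = {4}

Answer: {4}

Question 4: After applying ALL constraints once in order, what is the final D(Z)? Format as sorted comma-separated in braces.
Constraint 1 (V + X = Z) on D(V)={5,6,8,10} D(X)={4,8,9} D(Z)={3,4,6,7,10}: V {5,6,8,10}->{6}; X {4,8,9}->{4}; Z {3,4,6,7,10}->{10}
Constraint 2 (V + X = Z) on D(V)={6} D(X)={4} D(Z)={10}: no change
Constraint 3 (V + Y = Z) on D(V)={6} D(Y)={4,5,6,8,10} D(Z)={10}: Y {4,5,6,8,10}->{4}
So after all 3 constraints: D(Z) = {10}

Answer: {10}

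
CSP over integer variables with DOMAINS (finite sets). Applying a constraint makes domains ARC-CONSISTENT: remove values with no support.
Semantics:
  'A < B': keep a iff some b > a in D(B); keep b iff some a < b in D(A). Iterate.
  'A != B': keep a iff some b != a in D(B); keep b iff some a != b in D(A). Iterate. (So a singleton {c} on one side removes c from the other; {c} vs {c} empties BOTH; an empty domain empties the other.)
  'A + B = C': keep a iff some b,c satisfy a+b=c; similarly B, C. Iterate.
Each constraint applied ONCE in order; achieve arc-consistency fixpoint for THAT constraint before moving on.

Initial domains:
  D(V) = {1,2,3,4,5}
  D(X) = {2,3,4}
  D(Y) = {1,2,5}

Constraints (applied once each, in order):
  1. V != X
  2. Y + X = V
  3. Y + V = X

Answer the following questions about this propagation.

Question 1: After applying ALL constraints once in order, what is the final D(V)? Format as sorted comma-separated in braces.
Constraint 1 (V != X) on D(V)={1,2,3,4,5} D(X)={2,3,4}: no change
Constraint 2 (Y + X = V) on D(Y)={1,2,5} D(X)={2,3,4} D(V)={1,2,3,4,5}: Y {1,2,5}->{1,2}; V {1,2,3,4,5}->{3,4,5}
Constraint 3 (Y + V = X) on D(Y)={1,2} D(V)={3,4,5} D(X)={2,3,4}: Y {1,2}->{1}; V {3,4,5}->{3}; X {2,3,4}->{4}
So after all 3 constraints: D(V) = {3}

Answer: {3}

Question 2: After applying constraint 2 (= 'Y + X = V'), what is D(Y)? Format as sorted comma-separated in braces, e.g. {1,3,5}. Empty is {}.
Answer: {1,2}

Derivation:
Constraint 1 (V != X) on D(V)={1,2,3,4,5} D(X)={2,3,4}: no change
Constraint 2 (Y + X = V) on D(Y)={1,2,5} D(X)={2,3,4} D(V)={1,2,3,4,5}: Y {1,2,5}->{1,2}; V {1,2,3,4,5}->{3,4,5}
So after constraint 2: D(Y) = {1,2}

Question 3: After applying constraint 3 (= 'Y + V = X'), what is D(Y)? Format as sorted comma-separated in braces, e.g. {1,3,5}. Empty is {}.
Constraint 1 (V != X) on D(V)={1,2,3,4,5} D(X)={2,3,4}: no change
Constraint 2 (Y + X = V) on D(Y)={1,2,5} D(X)={2,3,4} D(V)={1,2,3,4,5}: Y {1,2,5}->{1,2}; V {1,2,3,4,5}->{3,4,5}
Constraint 3 (Y + V = X) on D(Y)={1,2} D(V)={3,4,5} D(X)={2,3,4}: Y {1,2}->{1}; V {3,4,5}->{3}; X {2,3,4}->{4}
So after constraint 3: D(Y) = {1}

Answer: {1}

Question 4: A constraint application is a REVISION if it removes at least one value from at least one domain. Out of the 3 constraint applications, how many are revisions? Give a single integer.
Constraint 1 (V != X) on D(V)={1,2,3,4,5} D(X)={2,3,4}: no change => not a revision
Constraint 2 (Y + X = V) on D(Y)={1,2,5} D(X)={2,3,4} D(V)={1,2,3,4,5}: Y {1,2,5}->{1,2}; V {1,2,3,4,5}->{3,4,5} => REVISION
Constraint 3 (Y + V = X) on D(Y)={1,2} D(V)={3,4,5} D(X)={2,3,4}: Y {1,2}->{1}; V {3,4,5}->{3}; X {2,3,4}->{4} => REVISION
Total revisions = 2

Answer: 2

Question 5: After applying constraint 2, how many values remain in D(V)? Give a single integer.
Answer: 3

Derivation:
Constraint 1 (V != X) on D(V)={1,2,3,4,5} D(X)={2,3,4}: no change
Constraint 2 (Y + X = V) on D(Y)={1,2,5} D(X)={2,3,4} D(V)={1,2,3,4,5}: Y {1,2,5}->{1,2}; V {1,2,3,4,5}->{3,4,5}
So after constraint 2: D(V)={3,4,5}, size = 3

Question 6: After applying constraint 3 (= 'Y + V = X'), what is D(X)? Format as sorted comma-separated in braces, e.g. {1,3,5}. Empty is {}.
Constraint 1 (V != X) on D(V)={1,2,3,4,5} D(X)={2,3,4}: no change
Constraint 2 (Y + X = V) on D(Y)={1,2,5} D(X)={2,3,4} D(V)={1,2,3,4,5}: Y {1,2,5}->{1,2}; V {1,2,3,4,5}->{3,4,5}
Constraint 3 (Y + V = X) on D(Y)={1,2} D(V)={3,4,5} D(X)={2,3,4}: Y {1,2}->{1}; V {3,4,5}->{3}; X {2,3,4}->{4}
So after constraint 3: D(X) = {4}

Answer: {4}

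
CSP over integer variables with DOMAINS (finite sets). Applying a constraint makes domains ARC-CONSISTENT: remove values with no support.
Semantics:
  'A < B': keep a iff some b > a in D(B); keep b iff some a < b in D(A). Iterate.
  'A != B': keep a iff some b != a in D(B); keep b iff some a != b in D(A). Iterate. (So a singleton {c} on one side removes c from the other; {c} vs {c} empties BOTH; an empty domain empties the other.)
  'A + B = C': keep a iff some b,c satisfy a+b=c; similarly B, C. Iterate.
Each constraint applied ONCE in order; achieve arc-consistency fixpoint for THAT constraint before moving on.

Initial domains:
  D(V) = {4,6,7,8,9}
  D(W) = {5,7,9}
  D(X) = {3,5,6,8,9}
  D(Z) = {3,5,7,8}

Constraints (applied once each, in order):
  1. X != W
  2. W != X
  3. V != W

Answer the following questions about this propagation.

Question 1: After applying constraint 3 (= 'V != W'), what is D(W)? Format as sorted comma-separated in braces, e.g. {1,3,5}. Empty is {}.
Answer: {5,7,9}

Derivation:
Constraint 1 (X != W) on D(X)={3,5,6,8,9} D(W)={5,7,9}: no change
Constraint 2 (W != X) on D(W)={5,7,9} D(X)={3,5,6,8,9}: no change
Constraint 3 (V != W) on D(V)={4,6,7,8,9} D(W)={5,7,9}: no change
So after constraint 3: D(W) = {5,7,9}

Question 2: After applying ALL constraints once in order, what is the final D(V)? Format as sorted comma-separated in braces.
Answer: {4,6,7,8,9}

Derivation:
Constraint 1 (X != W) on D(X)={3,5,6,8,9} D(W)={5,7,9}: no change
Constraint 2 (W != X) on D(W)={5,7,9} D(X)={3,5,6,8,9}: no change
Constraint 3 (V != W) on D(V)={4,6,7,8,9} D(W)={5,7,9}: no change
So after all 3 constraints: D(V) = {4,6,7,8,9}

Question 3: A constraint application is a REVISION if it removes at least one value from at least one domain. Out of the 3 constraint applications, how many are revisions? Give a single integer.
Answer: 0

Derivation:
Constraint 1 (X != W) on D(X)={3,5,6,8,9} D(W)={5,7,9}: no change => not a revision
Constraint 2 (W != X) on D(W)={5,7,9} D(X)={3,5,6,8,9}: no change => not a revision
Constraint 3 (V != W) on D(V)={4,6,7,8,9} D(W)={5,7,9}: no change => not a revision
Total revisions = 0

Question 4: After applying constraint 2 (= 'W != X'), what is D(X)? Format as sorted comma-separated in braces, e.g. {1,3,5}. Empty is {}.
Constraint 1 (X != W) on D(X)={3,5,6,8,9} D(W)={5,7,9}: no change
Constraint 2 (W != X) on D(W)={5,7,9} D(X)={3,5,6,8,9}: no change
So after constraint 2: D(X) = {3,5,6,8,9}

Answer: {3,5,6,8,9}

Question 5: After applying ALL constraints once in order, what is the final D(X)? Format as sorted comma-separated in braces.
Answer: {3,5,6,8,9}

Derivation:
Constraint 1 (X != W) on D(X)={3,5,6,8,9} D(W)={5,7,9}: no change
Constraint 2 (W != X) on D(W)={5,7,9} D(X)={3,5,6,8,9}: no change
Constraint 3 (V != W) on D(V)={4,6,7,8,9} D(W)={5,7,9}: no change
So after all 3 constraints: D(X) = {3,5,6,8,9}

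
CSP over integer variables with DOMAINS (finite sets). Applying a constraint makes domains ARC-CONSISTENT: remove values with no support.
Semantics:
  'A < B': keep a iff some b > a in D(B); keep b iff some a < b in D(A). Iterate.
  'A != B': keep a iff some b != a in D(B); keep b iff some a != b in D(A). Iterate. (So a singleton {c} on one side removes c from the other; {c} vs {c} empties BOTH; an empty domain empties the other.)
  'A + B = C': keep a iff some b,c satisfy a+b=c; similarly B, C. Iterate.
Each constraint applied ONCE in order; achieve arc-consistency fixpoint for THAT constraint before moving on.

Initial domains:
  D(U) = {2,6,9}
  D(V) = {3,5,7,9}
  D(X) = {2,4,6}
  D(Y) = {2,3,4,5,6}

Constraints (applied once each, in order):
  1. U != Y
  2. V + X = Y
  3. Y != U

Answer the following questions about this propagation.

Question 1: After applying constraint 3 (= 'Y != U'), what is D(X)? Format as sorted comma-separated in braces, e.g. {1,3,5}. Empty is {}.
Answer: {2}

Derivation:
Constraint 1 (U != Y) on D(U)={2,6,9} D(Y)={2,3,4,5,6}: no change
Constraint 2 (V + X = Y) on D(V)={3,5,7,9} D(X)={2,4,6} D(Y)={2,3,4,5,6}: V {3,5,7,9}->{3}; X {2,4,6}->{2}; Y {2,3,4,5,6}->{5}
Constraint 3 (Y != U) on D(Y)={5} D(U)={2,6,9}: no change
So after constraint 3: D(X) = {2}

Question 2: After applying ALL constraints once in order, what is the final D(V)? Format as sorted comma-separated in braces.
Constraint 1 (U != Y) on D(U)={2,6,9} D(Y)={2,3,4,5,6}: no change
Constraint 2 (V + X = Y) on D(V)={3,5,7,9} D(X)={2,4,6} D(Y)={2,3,4,5,6}: V {3,5,7,9}->{3}; X {2,4,6}->{2}; Y {2,3,4,5,6}->{5}
Constraint 3 (Y != U) on D(Y)={5} D(U)={2,6,9}: no change
So after all 3 constraints: D(V) = {3}

Answer: {3}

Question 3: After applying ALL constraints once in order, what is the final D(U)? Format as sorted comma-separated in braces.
Constraint 1 (U != Y) on D(U)={2,6,9} D(Y)={2,3,4,5,6}: no change
Constraint 2 (V + X = Y) on D(V)={3,5,7,9} D(X)={2,4,6} D(Y)={2,3,4,5,6}: V {3,5,7,9}->{3}; X {2,4,6}->{2}; Y {2,3,4,5,6}->{5}
Constraint 3 (Y != U) on D(Y)={5} D(U)={2,6,9}: no change
So after all 3 constraints: D(U) = {2,6,9}

Answer: {2,6,9}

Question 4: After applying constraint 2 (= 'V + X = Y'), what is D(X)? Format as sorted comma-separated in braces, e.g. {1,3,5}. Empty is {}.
Constraint 1 (U != Y) on D(U)={2,6,9} D(Y)={2,3,4,5,6}: no change
Constraint 2 (V + X = Y) on D(V)={3,5,7,9} D(X)={2,4,6} D(Y)={2,3,4,5,6}: V {3,5,7,9}->{3}; X {2,4,6}->{2}; Y {2,3,4,5,6}->{5}
So after constraint 2: D(X) = {2}

Answer: {2}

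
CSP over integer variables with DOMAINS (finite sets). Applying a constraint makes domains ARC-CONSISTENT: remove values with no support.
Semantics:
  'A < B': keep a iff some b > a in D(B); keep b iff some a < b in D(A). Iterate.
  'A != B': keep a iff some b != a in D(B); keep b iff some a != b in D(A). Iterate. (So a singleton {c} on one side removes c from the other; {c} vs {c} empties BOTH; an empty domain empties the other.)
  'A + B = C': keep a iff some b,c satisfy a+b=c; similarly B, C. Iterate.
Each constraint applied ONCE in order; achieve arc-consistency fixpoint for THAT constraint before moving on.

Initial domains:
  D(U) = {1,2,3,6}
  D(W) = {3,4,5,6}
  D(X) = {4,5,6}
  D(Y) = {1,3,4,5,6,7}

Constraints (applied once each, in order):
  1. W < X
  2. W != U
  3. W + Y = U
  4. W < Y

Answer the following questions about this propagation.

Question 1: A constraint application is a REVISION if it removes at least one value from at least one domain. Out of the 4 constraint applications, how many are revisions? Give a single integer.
Answer: 3

Derivation:
Constraint 1 (W < X) on D(W)={3,4,5,6} D(X)={4,5,6}: W {3,4,5,6}->{3,4,5} => REVISION
Constraint 2 (W != U) on D(W)={3,4,5} D(U)={1,2,3,6}: no change => not a revision
Constraint 3 (W + Y = U) on D(W)={3,4,5} D(Y)={1,3,4,5,6,7} D(U)={1,2,3,6}: W {3,4,5}->{3,5}; Y {1,3,4,5,6,7}->{1,3}; U {1,2,3,6}->{6} => REVISION
Constraint 4 (W < Y) on D(W)={3,5} D(Y)={1,3}: W {3,5}->{}; Y {1,3}->{} => REVISION
Total revisions = 3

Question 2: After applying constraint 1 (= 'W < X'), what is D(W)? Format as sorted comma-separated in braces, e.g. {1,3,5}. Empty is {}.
Constraint 1 (W < X) on D(W)={3,4,5,6} D(X)={4,5,6}: W {3,4,5,6}->{3,4,5}
So after constraint 1: D(W) = {3,4,5}

Answer: {3,4,5}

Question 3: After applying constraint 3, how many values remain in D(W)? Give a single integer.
Answer: 2

Derivation:
Constraint 1 (W < X) on D(W)={3,4,5,6} D(X)={4,5,6}: W {3,4,5,6}->{3,4,5}
Constraint 2 (W != U) on D(W)={3,4,5} D(U)={1,2,3,6}: no change
Constraint 3 (W + Y = U) on D(W)={3,4,5} D(Y)={1,3,4,5,6,7} D(U)={1,2,3,6}: W {3,4,5}->{3,5}; Y {1,3,4,5,6,7}->{1,3}; U {1,2,3,6}->{6}
So after constraint 3: D(W)={3,5}, size = 2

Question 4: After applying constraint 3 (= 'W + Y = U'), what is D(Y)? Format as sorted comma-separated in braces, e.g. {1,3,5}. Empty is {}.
Answer: {1,3}

Derivation:
Constraint 1 (W < X) on D(W)={3,4,5,6} D(X)={4,5,6}: W {3,4,5,6}->{3,4,5}
Constraint 2 (W != U) on D(W)={3,4,5} D(U)={1,2,3,6}: no change
Constraint 3 (W + Y = U) on D(W)={3,4,5} D(Y)={1,3,4,5,6,7} D(U)={1,2,3,6}: W {3,4,5}->{3,5}; Y {1,3,4,5,6,7}->{1,3}; U {1,2,3,6}->{6}
So after constraint 3: D(Y) = {1,3}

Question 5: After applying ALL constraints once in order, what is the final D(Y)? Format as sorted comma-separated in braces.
Constraint 1 (W < X) on D(W)={3,4,5,6} D(X)={4,5,6}: W {3,4,5,6}->{3,4,5}
Constraint 2 (W != U) on D(W)={3,4,5} D(U)={1,2,3,6}: no change
Constraint 3 (W + Y = U) on D(W)={3,4,5} D(Y)={1,3,4,5,6,7} D(U)={1,2,3,6}: W {3,4,5}->{3,5}; Y {1,3,4,5,6,7}->{1,3}; U {1,2,3,6}->{6}
Constraint 4 (W < Y) on D(W)={3,5} D(Y)={1,3}: W {3,5}->{}; Y {1,3}->{}
So after all 4 constraints: D(Y) = {}

Answer: {}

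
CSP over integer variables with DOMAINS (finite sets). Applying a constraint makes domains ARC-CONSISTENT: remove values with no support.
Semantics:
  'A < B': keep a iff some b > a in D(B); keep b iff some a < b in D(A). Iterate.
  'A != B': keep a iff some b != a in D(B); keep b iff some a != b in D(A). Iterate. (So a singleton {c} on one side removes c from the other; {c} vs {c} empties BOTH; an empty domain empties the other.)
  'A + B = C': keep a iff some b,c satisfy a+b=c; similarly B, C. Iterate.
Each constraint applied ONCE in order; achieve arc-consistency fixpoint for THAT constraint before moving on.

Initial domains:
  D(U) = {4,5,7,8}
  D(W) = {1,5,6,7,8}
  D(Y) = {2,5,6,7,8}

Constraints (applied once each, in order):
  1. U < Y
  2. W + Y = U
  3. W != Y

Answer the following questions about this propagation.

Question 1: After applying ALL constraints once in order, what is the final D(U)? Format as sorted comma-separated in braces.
Constraint 1 (U < Y) on D(U)={4,5,7,8} D(Y)={2,5,6,7,8}: U {4,5,7,8}->{4,5,7}; Y {2,5,6,7,8}->{5,6,7,8}
Constraint 2 (W + Y = U) on D(W)={1,5,6,7,8} D(Y)={5,6,7,8} D(U)={4,5,7}: W {1,5,6,7,8}->{1}; Y {5,6,7,8}->{6}; U {4,5,7}->{7}
Constraint 3 (W != Y) on D(W)={1} D(Y)={6}: no change
So after all 3 constraints: D(U) = {7}

Answer: {7}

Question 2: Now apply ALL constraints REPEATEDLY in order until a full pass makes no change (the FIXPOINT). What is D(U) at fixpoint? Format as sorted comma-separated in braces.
Answer: {}

Derivation:
pass 0 (initial): D(U)={4,5,7,8}
pass 1: U {4,5,7,8}->{7}; W {1,5,6,7,8}->{1}; Y {2,5,6,7,8}->{6}
pass 2: U {7}->{}; W {1}->{}; Y {6}->{}
pass 3: no change
Fixpoint after 3 passes: D(U) = {}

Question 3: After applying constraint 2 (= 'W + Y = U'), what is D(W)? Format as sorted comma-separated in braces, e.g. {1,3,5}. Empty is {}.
Constraint 1 (U < Y) on D(U)={4,5,7,8} D(Y)={2,5,6,7,8}: U {4,5,7,8}->{4,5,7}; Y {2,5,6,7,8}->{5,6,7,8}
Constraint 2 (W + Y = U) on D(W)={1,5,6,7,8} D(Y)={5,6,7,8} D(U)={4,5,7}: W {1,5,6,7,8}->{1}; Y {5,6,7,8}->{6}; U {4,5,7}->{7}
So after constraint 2: D(W) = {1}

Answer: {1}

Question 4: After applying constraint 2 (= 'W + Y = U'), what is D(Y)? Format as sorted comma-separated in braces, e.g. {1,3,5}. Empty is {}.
Answer: {6}

Derivation:
Constraint 1 (U < Y) on D(U)={4,5,7,8} D(Y)={2,5,6,7,8}: U {4,5,7,8}->{4,5,7}; Y {2,5,6,7,8}->{5,6,7,8}
Constraint 2 (W + Y = U) on D(W)={1,5,6,7,8} D(Y)={5,6,7,8} D(U)={4,5,7}: W {1,5,6,7,8}->{1}; Y {5,6,7,8}->{6}; U {4,5,7}->{7}
So after constraint 2: D(Y) = {6}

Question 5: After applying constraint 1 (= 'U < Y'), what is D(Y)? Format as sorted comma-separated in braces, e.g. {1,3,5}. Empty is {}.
Constraint 1 (U < Y) on D(U)={4,5,7,8} D(Y)={2,5,6,7,8}: U {4,5,7,8}->{4,5,7}; Y {2,5,6,7,8}->{5,6,7,8}
So after constraint 1: D(Y) = {5,6,7,8}

Answer: {5,6,7,8}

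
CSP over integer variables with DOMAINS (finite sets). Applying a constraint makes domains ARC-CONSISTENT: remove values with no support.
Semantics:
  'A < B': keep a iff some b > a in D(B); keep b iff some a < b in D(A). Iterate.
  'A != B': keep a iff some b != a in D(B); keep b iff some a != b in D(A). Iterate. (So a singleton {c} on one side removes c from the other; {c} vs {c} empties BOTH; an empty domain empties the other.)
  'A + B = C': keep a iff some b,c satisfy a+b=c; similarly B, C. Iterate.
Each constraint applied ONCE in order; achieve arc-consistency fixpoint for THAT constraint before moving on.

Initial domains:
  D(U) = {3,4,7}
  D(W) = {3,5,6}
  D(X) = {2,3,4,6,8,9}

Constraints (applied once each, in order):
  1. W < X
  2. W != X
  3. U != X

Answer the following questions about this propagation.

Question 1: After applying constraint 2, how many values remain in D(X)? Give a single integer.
Answer: 4

Derivation:
Constraint 1 (W < X) on D(W)={3,5,6} D(X)={2,3,4,6,8,9}: X {2,3,4,6,8,9}->{4,6,8,9}
Constraint 2 (W != X) on D(W)={3,5,6} D(X)={4,6,8,9}: no change
So after constraint 2: D(X)={4,6,8,9}, size = 4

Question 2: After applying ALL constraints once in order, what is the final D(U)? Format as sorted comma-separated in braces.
Constraint 1 (W < X) on D(W)={3,5,6} D(X)={2,3,4,6,8,9}: X {2,3,4,6,8,9}->{4,6,8,9}
Constraint 2 (W != X) on D(W)={3,5,6} D(X)={4,6,8,9}: no change
Constraint 3 (U != X) on D(U)={3,4,7} D(X)={4,6,8,9}: no change
So after all 3 constraints: D(U) = {3,4,7}

Answer: {3,4,7}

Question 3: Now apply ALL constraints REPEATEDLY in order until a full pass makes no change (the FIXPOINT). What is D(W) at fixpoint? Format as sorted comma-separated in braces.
Answer: {3,5,6}

Derivation:
pass 0 (initial): D(W)={3,5,6}
pass 1: X {2,3,4,6,8,9}->{4,6,8,9}
pass 2: no change
Fixpoint after 2 passes: D(W) = {3,5,6}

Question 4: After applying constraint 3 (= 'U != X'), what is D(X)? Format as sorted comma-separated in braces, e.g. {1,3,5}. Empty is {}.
Answer: {4,6,8,9}

Derivation:
Constraint 1 (W < X) on D(W)={3,5,6} D(X)={2,3,4,6,8,9}: X {2,3,4,6,8,9}->{4,6,8,9}
Constraint 2 (W != X) on D(W)={3,5,6} D(X)={4,6,8,9}: no change
Constraint 3 (U != X) on D(U)={3,4,7} D(X)={4,6,8,9}: no change
So after constraint 3: D(X) = {4,6,8,9}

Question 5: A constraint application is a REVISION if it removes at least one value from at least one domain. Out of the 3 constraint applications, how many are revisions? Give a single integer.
Answer: 1

Derivation:
Constraint 1 (W < X) on D(W)={3,5,6} D(X)={2,3,4,6,8,9}: X {2,3,4,6,8,9}->{4,6,8,9} => REVISION
Constraint 2 (W != X) on D(W)={3,5,6} D(X)={4,6,8,9}: no change => not a revision
Constraint 3 (U != X) on D(U)={3,4,7} D(X)={4,6,8,9}: no change => not a revision
Total revisions = 1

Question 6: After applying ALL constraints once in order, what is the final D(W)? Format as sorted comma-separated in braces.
Constraint 1 (W < X) on D(W)={3,5,6} D(X)={2,3,4,6,8,9}: X {2,3,4,6,8,9}->{4,6,8,9}
Constraint 2 (W != X) on D(W)={3,5,6} D(X)={4,6,8,9}: no change
Constraint 3 (U != X) on D(U)={3,4,7} D(X)={4,6,8,9}: no change
So after all 3 constraints: D(W) = {3,5,6}

Answer: {3,5,6}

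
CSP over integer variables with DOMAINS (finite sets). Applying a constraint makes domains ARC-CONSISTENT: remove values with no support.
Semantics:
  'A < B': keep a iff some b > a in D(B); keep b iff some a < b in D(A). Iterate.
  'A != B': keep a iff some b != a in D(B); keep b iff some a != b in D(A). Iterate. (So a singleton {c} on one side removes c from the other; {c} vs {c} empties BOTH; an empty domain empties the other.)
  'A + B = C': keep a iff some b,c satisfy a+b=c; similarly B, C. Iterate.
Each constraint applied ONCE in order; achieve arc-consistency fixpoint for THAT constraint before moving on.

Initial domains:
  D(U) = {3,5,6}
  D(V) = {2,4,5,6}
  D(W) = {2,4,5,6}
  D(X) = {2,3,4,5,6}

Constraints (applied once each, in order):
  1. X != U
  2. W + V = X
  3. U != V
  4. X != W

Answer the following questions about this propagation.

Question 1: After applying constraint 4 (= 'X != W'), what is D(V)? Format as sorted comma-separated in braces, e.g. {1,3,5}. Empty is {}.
Constraint 1 (X != U) on D(X)={2,3,4,5,6} D(U)={3,5,6}: no change
Constraint 2 (W + V = X) on D(W)={2,4,5,6} D(V)={2,4,5,6} D(X)={2,3,4,5,6}: W {2,4,5,6}->{2,4}; V {2,4,5,6}->{2,4}; X {2,3,4,5,6}->{4,6}
Constraint 3 (U != V) on D(U)={3,5,6} D(V)={2,4}: no change
Constraint 4 (X != W) on D(X)={4,6} D(W)={2,4}: no change
So after constraint 4: D(V) = {2,4}

Answer: {2,4}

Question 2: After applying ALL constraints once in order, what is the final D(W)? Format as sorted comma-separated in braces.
Answer: {2,4}

Derivation:
Constraint 1 (X != U) on D(X)={2,3,4,5,6} D(U)={3,5,6}: no change
Constraint 2 (W + V = X) on D(W)={2,4,5,6} D(V)={2,4,5,6} D(X)={2,3,4,5,6}: W {2,4,5,6}->{2,4}; V {2,4,5,6}->{2,4}; X {2,3,4,5,6}->{4,6}
Constraint 3 (U != V) on D(U)={3,5,6} D(V)={2,4}: no change
Constraint 4 (X != W) on D(X)={4,6} D(W)={2,4}: no change
So after all 4 constraints: D(W) = {2,4}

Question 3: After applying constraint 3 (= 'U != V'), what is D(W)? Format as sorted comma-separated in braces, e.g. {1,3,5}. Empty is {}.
Answer: {2,4}

Derivation:
Constraint 1 (X != U) on D(X)={2,3,4,5,6} D(U)={3,5,6}: no change
Constraint 2 (W + V = X) on D(W)={2,4,5,6} D(V)={2,4,5,6} D(X)={2,3,4,5,6}: W {2,4,5,6}->{2,4}; V {2,4,5,6}->{2,4}; X {2,3,4,5,6}->{4,6}
Constraint 3 (U != V) on D(U)={3,5,6} D(V)={2,4}: no change
So after constraint 3: D(W) = {2,4}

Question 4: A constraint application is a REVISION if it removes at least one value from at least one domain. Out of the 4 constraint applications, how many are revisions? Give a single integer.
Constraint 1 (X != U) on D(X)={2,3,4,5,6} D(U)={3,5,6}: no change => not a revision
Constraint 2 (W + V = X) on D(W)={2,4,5,6} D(V)={2,4,5,6} D(X)={2,3,4,5,6}: W {2,4,5,6}->{2,4}; V {2,4,5,6}->{2,4}; X {2,3,4,5,6}->{4,6} => REVISION
Constraint 3 (U != V) on D(U)={3,5,6} D(V)={2,4}: no change => not a revision
Constraint 4 (X != W) on D(X)={4,6} D(W)={2,4}: no change => not a revision
Total revisions = 1

Answer: 1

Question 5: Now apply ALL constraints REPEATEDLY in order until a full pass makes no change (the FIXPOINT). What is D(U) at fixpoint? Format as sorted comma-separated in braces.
pass 0 (initial): D(U)={3,5,6}
pass 1: V {2,4,5,6}->{2,4}; W {2,4,5,6}->{2,4}; X {2,3,4,5,6}->{4,6}
pass 2: no change
Fixpoint after 2 passes: D(U) = {3,5,6}

Answer: {3,5,6}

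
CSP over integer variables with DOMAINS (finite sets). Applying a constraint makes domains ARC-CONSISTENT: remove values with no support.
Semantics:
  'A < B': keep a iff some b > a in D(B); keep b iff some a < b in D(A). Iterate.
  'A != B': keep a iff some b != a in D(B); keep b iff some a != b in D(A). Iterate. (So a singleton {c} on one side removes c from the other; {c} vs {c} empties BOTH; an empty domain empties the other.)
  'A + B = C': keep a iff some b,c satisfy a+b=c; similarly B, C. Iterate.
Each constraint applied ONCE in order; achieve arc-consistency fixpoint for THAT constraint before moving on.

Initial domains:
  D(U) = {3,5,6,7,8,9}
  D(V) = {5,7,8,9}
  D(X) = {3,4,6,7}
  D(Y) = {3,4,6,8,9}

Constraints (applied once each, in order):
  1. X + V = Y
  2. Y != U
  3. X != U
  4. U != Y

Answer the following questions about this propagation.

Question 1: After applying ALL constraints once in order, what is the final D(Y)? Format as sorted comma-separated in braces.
Constraint 1 (X + V = Y) on D(X)={3,4,6,7} D(V)={5,7,8,9} D(Y)={3,4,6,8,9}: X {3,4,6,7}->{3,4}; V {5,7,8,9}->{5}; Y {3,4,6,8,9}->{8,9}
Constraint 2 (Y != U) on D(Y)={8,9} D(U)={3,5,6,7,8,9}: no change
Constraint 3 (X != U) on D(X)={3,4} D(U)={3,5,6,7,8,9}: no change
Constraint 4 (U != Y) on D(U)={3,5,6,7,8,9} D(Y)={8,9}: no change
So after all 4 constraints: D(Y) = {8,9}

Answer: {8,9}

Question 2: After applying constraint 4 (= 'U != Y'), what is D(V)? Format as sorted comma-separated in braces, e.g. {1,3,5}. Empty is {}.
Answer: {5}

Derivation:
Constraint 1 (X + V = Y) on D(X)={3,4,6,7} D(V)={5,7,8,9} D(Y)={3,4,6,8,9}: X {3,4,6,7}->{3,4}; V {5,7,8,9}->{5}; Y {3,4,6,8,9}->{8,9}
Constraint 2 (Y != U) on D(Y)={8,9} D(U)={3,5,6,7,8,9}: no change
Constraint 3 (X != U) on D(X)={3,4} D(U)={3,5,6,7,8,9}: no change
Constraint 4 (U != Y) on D(U)={3,5,6,7,8,9} D(Y)={8,9}: no change
So after constraint 4: D(V) = {5}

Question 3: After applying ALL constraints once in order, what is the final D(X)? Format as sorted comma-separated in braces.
Answer: {3,4}

Derivation:
Constraint 1 (X + V = Y) on D(X)={3,4,6,7} D(V)={5,7,8,9} D(Y)={3,4,6,8,9}: X {3,4,6,7}->{3,4}; V {5,7,8,9}->{5}; Y {3,4,6,8,9}->{8,9}
Constraint 2 (Y != U) on D(Y)={8,9} D(U)={3,5,6,7,8,9}: no change
Constraint 3 (X != U) on D(X)={3,4} D(U)={3,5,6,7,8,9}: no change
Constraint 4 (U != Y) on D(U)={3,5,6,7,8,9} D(Y)={8,9}: no change
So after all 4 constraints: D(X) = {3,4}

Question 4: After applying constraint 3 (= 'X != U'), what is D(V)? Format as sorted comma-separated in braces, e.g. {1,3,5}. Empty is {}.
Constraint 1 (X + V = Y) on D(X)={3,4,6,7} D(V)={5,7,8,9} D(Y)={3,4,6,8,9}: X {3,4,6,7}->{3,4}; V {5,7,8,9}->{5}; Y {3,4,6,8,9}->{8,9}
Constraint 2 (Y != U) on D(Y)={8,9} D(U)={3,5,6,7,8,9}: no change
Constraint 3 (X != U) on D(X)={3,4} D(U)={3,5,6,7,8,9}: no change
So after constraint 3: D(V) = {5}

Answer: {5}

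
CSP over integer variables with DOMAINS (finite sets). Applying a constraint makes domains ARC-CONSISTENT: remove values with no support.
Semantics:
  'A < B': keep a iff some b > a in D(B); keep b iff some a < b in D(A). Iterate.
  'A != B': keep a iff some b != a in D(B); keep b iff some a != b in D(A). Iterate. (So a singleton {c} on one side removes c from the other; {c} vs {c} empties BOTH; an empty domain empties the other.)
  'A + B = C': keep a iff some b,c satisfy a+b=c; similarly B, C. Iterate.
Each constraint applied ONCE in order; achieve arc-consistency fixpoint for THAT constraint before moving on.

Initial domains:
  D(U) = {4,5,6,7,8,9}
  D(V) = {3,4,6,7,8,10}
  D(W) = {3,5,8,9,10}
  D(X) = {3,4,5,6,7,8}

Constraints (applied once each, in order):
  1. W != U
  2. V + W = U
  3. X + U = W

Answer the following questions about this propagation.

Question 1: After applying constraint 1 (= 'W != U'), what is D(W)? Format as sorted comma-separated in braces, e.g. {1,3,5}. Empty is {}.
Answer: {3,5,8,9,10}

Derivation:
Constraint 1 (W != U) on D(W)={3,5,8,9,10} D(U)={4,5,6,7,8,9}: no change
So after constraint 1: D(W) = {3,5,8,9,10}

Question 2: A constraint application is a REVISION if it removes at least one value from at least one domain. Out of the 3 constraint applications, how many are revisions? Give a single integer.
Constraint 1 (W != U) on D(W)={3,5,8,9,10} D(U)={4,5,6,7,8,9}: no change => not a revision
Constraint 2 (V + W = U) on D(V)={3,4,6,7,8,10} D(W)={3,5,8,9,10} D(U)={4,5,6,7,8,9}: V {3,4,6,7,8,10}->{3,4,6}; W {3,5,8,9,10}->{3,5}; U {4,5,6,7,8,9}->{6,7,8,9} => REVISION
Constraint 3 (X + U = W) on D(X)={3,4,5,6,7,8} D(U)={6,7,8,9} D(W)={3,5}: X {3,4,5,6,7,8}->{}; U {6,7,8,9}->{}; W {3,5}->{} => REVISION
Total revisions = 2

Answer: 2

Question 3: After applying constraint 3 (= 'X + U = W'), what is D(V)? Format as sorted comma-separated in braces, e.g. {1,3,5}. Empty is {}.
Constraint 1 (W != U) on D(W)={3,5,8,9,10} D(U)={4,5,6,7,8,9}: no change
Constraint 2 (V + W = U) on D(V)={3,4,6,7,8,10} D(W)={3,5,8,9,10} D(U)={4,5,6,7,8,9}: V {3,4,6,7,8,10}->{3,4,6}; W {3,5,8,9,10}->{3,5}; U {4,5,6,7,8,9}->{6,7,8,9}
Constraint 3 (X + U = W) on D(X)={3,4,5,6,7,8} D(U)={6,7,8,9} D(W)={3,5}: X {3,4,5,6,7,8}->{}; U {6,7,8,9}->{}; W {3,5}->{}
So after constraint 3: D(V) = {3,4,6}

Answer: {3,4,6}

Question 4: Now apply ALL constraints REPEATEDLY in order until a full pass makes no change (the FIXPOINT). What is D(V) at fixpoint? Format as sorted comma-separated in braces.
Answer: {}

Derivation:
pass 0 (initial): D(V)={3,4,6,7,8,10}
pass 1: U {4,5,6,7,8,9}->{}; V {3,4,6,7,8,10}->{3,4,6}; W {3,5,8,9,10}->{}; X {3,4,5,6,7,8}->{}
pass 2: V {3,4,6}->{}
pass 3: no change
Fixpoint after 3 passes: D(V) = {}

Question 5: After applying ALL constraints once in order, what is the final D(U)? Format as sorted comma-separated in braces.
Answer: {}

Derivation:
Constraint 1 (W != U) on D(W)={3,5,8,9,10} D(U)={4,5,6,7,8,9}: no change
Constraint 2 (V + W = U) on D(V)={3,4,6,7,8,10} D(W)={3,5,8,9,10} D(U)={4,5,6,7,8,9}: V {3,4,6,7,8,10}->{3,4,6}; W {3,5,8,9,10}->{3,5}; U {4,5,6,7,8,9}->{6,7,8,9}
Constraint 3 (X + U = W) on D(X)={3,4,5,6,7,8} D(U)={6,7,8,9} D(W)={3,5}: X {3,4,5,6,7,8}->{}; U {6,7,8,9}->{}; W {3,5}->{}
So after all 3 constraints: D(U) = {}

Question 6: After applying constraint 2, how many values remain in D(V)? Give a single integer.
Constraint 1 (W != U) on D(W)={3,5,8,9,10} D(U)={4,5,6,7,8,9}: no change
Constraint 2 (V + W = U) on D(V)={3,4,6,7,8,10} D(W)={3,5,8,9,10} D(U)={4,5,6,7,8,9}: V {3,4,6,7,8,10}->{3,4,6}; W {3,5,8,9,10}->{3,5}; U {4,5,6,7,8,9}->{6,7,8,9}
So after constraint 2: D(V)={3,4,6}, size = 3

Answer: 3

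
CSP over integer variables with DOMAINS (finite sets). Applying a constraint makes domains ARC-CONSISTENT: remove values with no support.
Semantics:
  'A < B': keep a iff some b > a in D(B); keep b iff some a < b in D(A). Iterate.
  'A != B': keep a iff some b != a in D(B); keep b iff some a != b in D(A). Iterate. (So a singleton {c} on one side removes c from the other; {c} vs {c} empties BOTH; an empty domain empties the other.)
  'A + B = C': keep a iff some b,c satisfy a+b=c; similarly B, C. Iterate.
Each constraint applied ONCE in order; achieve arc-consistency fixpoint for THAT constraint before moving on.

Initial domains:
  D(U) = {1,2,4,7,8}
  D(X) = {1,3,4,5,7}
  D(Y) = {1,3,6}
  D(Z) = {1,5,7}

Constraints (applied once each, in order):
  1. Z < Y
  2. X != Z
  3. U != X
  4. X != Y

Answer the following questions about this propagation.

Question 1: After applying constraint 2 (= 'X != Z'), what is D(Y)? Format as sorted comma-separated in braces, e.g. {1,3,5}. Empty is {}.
Answer: {3,6}

Derivation:
Constraint 1 (Z < Y) on D(Z)={1,5,7} D(Y)={1,3,6}: Z {1,5,7}->{1,5}; Y {1,3,6}->{3,6}
Constraint 2 (X != Z) on D(X)={1,3,4,5,7} D(Z)={1,5}: no change
So after constraint 2: D(Y) = {3,6}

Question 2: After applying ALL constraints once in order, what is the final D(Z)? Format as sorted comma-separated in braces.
Constraint 1 (Z < Y) on D(Z)={1,5,7} D(Y)={1,3,6}: Z {1,5,7}->{1,5}; Y {1,3,6}->{3,6}
Constraint 2 (X != Z) on D(X)={1,3,4,5,7} D(Z)={1,5}: no change
Constraint 3 (U != X) on D(U)={1,2,4,7,8} D(X)={1,3,4,5,7}: no change
Constraint 4 (X != Y) on D(X)={1,3,4,5,7} D(Y)={3,6}: no change
So after all 4 constraints: D(Z) = {1,5}

Answer: {1,5}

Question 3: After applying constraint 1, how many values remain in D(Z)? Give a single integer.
Constraint 1 (Z < Y) on D(Z)={1,5,7} D(Y)={1,3,6}: Z {1,5,7}->{1,5}; Y {1,3,6}->{3,6}
So after constraint 1: D(Z)={1,5}, size = 2

Answer: 2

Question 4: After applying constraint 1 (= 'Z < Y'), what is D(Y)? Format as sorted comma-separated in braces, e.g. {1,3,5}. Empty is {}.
Constraint 1 (Z < Y) on D(Z)={1,5,7} D(Y)={1,3,6}: Z {1,5,7}->{1,5}; Y {1,3,6}->{3,6}
So after constraint 1: D(Y) = {3,6}

Answer: {3,6}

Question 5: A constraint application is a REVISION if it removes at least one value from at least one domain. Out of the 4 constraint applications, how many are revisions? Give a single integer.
Constraint 1 (Z < Y) on D(Z)={1,5,7} D(Y)={1,3,6}: Z {1,5,7}->{1,5}; Y {1,3,6}->{3,6} => REVISION
Constraint 2 (X != Z) on D(X)={1,3,4,5,7} D(Z)={1,5}: no change => not a revision
Constraint 3 (U != X) on D(U)={1,2,4,7,8} D(X)={1,3,4,5,7}: no change => not a revision
Constraint 4 (X != Y) on D(X)={1,3,4,5,7} D(Y)={3,6}: no change => not a revision
Total revisions = 1

Answer: 1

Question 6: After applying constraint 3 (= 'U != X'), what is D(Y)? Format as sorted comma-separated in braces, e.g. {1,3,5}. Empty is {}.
Constraint 1 (Z < Y) on D(Z)={1,5,7} D(Y)={1,3,6}: Z {1,5,7}->{1,5}; Y {1,3,6}->{3,6}
Constraint 2 (X != Z) on D(X)={1,3,4,5,7} D(Z)={1,5}: no change
Constraint 3 (U != X) on D(U)={1,2,4,7,8} D(X)={1,3,4,5,7}: no change
So after constraint 3: D(Y) = {3,6}

Answer: {3,6}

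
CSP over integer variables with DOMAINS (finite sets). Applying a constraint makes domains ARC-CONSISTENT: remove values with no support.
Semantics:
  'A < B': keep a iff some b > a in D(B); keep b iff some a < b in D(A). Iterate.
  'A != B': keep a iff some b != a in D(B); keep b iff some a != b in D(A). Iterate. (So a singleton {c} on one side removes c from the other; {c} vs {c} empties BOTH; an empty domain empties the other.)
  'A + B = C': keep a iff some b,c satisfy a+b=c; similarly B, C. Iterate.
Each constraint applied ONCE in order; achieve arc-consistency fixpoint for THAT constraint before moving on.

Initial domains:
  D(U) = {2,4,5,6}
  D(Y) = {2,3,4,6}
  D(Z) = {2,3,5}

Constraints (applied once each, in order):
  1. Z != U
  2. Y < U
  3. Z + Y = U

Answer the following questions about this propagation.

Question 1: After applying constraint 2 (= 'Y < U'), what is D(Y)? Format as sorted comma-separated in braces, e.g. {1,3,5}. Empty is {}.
Answer: {2,3,4}

Derivation:
Constraint 1 (Z != U) on D(Z)={2,3,5} D(U)={2,4,5,6}: no change
Constraint 2 (Y < U) on D(Y)={2,3,4,6} D(U)={2,4,5,6}: Y {2,3,4,6}->{2,3,4}; U {2,4,5,6}->{4,5,6}
So after constraint 2: D(Y) = {2,3,4}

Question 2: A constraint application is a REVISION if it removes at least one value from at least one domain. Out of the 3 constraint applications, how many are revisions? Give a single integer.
Answer: 2

Derivation:
Constraint 1 (Z != U) on D(Z)={2,3,5} D(U)={2,4,5,6}: no change => not a revision
Constraint 2 (Y < U) on D(Y)={2,3,4,6} D(U)={2,4,5,6}: Y {2,3,4,6}->{2,3,4}; U {2,4,5,6}->{4,5,6} => REVISION
Constraint 3 (Z + Y = U) on D(Z)={2,3,5} D(Y)={2,3,4} D(U)={4,5,6}: Z {2,3,5}->{2,3} => REVISION
Total revisions = 2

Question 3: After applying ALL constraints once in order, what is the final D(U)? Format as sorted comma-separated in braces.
Constraint 1 (Z != U) on D(Z)={2,3,5} D(U)={2,4,5,6}: no change
Constraint 2 (Y < U) on D(Y)={2,3,4,6} D(U)={2,4,5,6}: Y {2,3,4,6}->{2,3,4}; U {2,4,5,6}->{4,5,6}
Constraint 3 (Z + Y = U) on D(Z)={2,3,5} D(Y)={2,3,4} D(U)={4,5,6}: Z {2,3,5}->{2,3}
So after all 3 constraints: D(U) = {4,5,6}

Answer: {4,5,6}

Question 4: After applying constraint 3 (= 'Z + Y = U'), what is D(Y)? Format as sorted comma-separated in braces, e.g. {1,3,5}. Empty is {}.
Constraint 1 (Z != U) on D(Z)={2,3,5} D(U)={2,4,5,6}: no change
Constraint 2 (Y < U) on D(Y)={2,3,4,6} D(U)={2,4,5,6}: Y {2,3,4,6}->{2,3,4}; U {2,4,5,6}->{4,5,6}
Constraint 3 (Z + Y = U) on D(Z)={2,3,5} D(Y)={2,3,4} D(U)={4,5,6}: Z {2,3,5}->{2,3}
So after constraint 3: D(Y) = {2,3,4}

Answer: {2,3,4}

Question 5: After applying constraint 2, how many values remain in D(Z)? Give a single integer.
Answer: 3

Derivation:
Constraint 1 (Z != U) on D(Z)={2,3,5} D(U)={2,4,5,6}: no change
Constraint 2 (Y < U) on D(Y)={2,3,4,6} D(U)={2,4,5,6}: Y {2,3,4,6}->{2,3,4}; U {2,4,5,6}->{4,5,6}
So after constraint 2: D(Z)={2,3,5}, size = 3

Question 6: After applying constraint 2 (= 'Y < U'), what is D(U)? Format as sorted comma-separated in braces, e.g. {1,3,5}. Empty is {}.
Answer: {4,5,6}

Derivation:
Constraint 1 (Z != U) on D(Z)={2,3,5} D(U)={2,4,5,6}: no change
Constraint 2 (Y < U) on D(Y)={2,3,4,6} D(U)={2,4,5,6}: Y {2,3,4,6}->{2,3,4}; U {2,4,5,6}->{4,5,6}
So after constraint 2: D(U) = {4,5,6}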